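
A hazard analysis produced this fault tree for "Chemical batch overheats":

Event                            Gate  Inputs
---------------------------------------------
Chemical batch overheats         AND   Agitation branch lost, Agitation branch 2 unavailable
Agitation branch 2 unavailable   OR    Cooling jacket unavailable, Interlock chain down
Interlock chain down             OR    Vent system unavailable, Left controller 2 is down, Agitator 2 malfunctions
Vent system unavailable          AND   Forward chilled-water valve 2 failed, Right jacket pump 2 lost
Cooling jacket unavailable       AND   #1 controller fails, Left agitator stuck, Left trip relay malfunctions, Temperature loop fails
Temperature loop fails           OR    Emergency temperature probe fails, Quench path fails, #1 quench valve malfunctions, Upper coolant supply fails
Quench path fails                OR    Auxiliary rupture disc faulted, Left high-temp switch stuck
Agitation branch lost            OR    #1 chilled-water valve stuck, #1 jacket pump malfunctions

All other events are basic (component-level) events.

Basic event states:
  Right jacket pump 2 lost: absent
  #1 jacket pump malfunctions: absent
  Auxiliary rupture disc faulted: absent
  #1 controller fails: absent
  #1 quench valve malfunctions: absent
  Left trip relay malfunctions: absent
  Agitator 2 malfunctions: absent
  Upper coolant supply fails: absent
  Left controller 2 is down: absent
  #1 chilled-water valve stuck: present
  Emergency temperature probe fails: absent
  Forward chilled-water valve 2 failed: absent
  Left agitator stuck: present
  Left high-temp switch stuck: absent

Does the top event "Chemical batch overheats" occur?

Agitation branch lost [OR]: #1 chilled-water valve stuck=occurs, #1 jacket pump malfunctions=not → at least one input occurs → occurs.
Quench path fails [OR]: Auxiliary rupture disc faulted=not, Left high-temp switch stuck=not → no input occurs → does not occur.
Temperature loop fails [OR]: Emergency temperature probe fails=not, Quench path fails=not, #1 quench valve malfunctions=not, Upper coolant supply fails=not → no input occurs → does not occur.
Cooling jacket unavailable [AND]: #1 controller fails=not, Left agitator stuck=occurs, Left trip relay malfunctions=not, Temperature loop fails=not → not all inputs occur → does not occur.
Vent system unavailable [AND]: Forward chilled-water valve 2 failed=not, Right jacket pump 2 lost=not → not all inputs occur → does not occur.
Interlock chain down [OR]: Vent system unavailable=not, Left controller 2 is down=not, Agitator 2 malfunctions=not → no input occurs → does not occur.
Agitation branch 2 unavailable [OR]: Cooling jacket unavailable=not, Interlock chain down=not → no input occurs → does not occur.
Chemical batch overheats [AND]: Agitation branch lost=occurs, Agitation branch 2 unavailable=not → not all inputs occur → does not occur.

No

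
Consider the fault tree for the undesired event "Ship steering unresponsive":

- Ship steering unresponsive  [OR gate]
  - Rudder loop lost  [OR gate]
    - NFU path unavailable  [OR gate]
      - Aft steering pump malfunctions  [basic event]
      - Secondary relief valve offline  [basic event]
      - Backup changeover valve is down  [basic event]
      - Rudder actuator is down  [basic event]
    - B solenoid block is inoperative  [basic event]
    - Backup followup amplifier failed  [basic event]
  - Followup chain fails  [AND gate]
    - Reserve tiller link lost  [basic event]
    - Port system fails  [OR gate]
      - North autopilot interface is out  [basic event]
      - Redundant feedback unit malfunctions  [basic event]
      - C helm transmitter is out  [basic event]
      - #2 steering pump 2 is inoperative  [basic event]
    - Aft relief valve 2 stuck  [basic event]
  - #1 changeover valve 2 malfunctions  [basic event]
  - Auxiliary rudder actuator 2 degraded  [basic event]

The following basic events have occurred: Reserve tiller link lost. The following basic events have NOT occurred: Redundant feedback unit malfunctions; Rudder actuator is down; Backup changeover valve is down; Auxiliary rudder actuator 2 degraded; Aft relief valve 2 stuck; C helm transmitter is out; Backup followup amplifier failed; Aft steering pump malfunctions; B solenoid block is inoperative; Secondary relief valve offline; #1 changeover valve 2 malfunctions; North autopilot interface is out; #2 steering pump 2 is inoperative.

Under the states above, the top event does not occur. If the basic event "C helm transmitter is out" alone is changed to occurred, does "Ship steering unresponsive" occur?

Counterfactual: set "C helm transmitter is out" to occurred.
NFU path unavailable [OR]: Aft steering pump malfunctions=not, Secondary relief valve offline=not, Backup changeover valve is down=not, Rudder actuator is down=not → no input occurs → does not occur.
Rudder loop lost [OR]: NFU path unavailable=not, B solenoid block is inoperative=not, Backup followup amplifier failed=not → no input occurs → does not occur.
Port system fails [OR]: North autopilot interface is out=not, Redundant feedback unit malfunctions=not, C helm transmitter is out=occurs, #2 steering pump 2 is inoperative=not → at least one input occurs → occurs.
Followup chain fails [AND]: Reserve tiller link lost=occurs, Port system fails=occurs, Aft relief valve 2 stuck=not → not all inputs occur → does not occur.
Ship steering unresponsive [OR]: Rudder loop lost=not, Followup chain fails=not, #1 changeover valve 2 malfunctions=not, Auxiliary rudder actuator 2 degraded=not → no input occurs → does not occur.

No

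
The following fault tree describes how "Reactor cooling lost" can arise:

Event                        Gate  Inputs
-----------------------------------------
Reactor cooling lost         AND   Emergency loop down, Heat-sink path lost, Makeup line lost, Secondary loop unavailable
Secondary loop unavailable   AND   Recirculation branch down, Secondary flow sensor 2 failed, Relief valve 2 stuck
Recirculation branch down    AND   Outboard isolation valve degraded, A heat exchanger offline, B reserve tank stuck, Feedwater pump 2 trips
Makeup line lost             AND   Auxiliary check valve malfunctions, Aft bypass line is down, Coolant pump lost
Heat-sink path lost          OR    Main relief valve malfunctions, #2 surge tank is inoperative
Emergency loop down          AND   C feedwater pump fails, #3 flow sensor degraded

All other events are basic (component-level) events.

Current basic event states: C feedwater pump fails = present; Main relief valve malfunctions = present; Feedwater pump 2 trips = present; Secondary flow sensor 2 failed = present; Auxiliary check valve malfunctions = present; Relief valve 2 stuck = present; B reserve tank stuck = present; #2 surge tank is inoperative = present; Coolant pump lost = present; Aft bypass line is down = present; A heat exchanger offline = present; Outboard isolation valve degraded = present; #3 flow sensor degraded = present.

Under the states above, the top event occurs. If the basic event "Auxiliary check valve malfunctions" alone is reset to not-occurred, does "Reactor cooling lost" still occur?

No

Counterfactual: set "Auxiliary check valve malfunctions" to not occurred.
Emergency loop down [AND]: C feedwater pump fails=occurs, #3 flow sensor degraded=occurs → all inputs occur → occurs.
Heat-sink path lost [OR]: Main relief valve malfunctions=occurs, #2 surge tank is inoperative=occurs → at least one input occurs → occurs.
Makeup line lost [AND]: Auxiliary check valve malfunctions=not, Aft bypass line is down=occurs, Coolant pump lost=occurs → not all inputs occur → does not occur.
Recirculation branch down [AND]: Outboard isolation valve degraded=occurs, A heat exchanger offline=occurs, B reserve tank stuck=occurs, Feedwater pump 2 trips=occurs → all inputs occur → occurs.
Secondary loop unavailable [AND]: Recirculation branch down=occurs, Secondary flow sensor 2 failed=occurs, Relief valve 2 stuck=occurs → all inputs occur → occurs.
Reactor cooling lost [AND]: Emergency loop down=occurs, Heat-sink path lost=occurs, Makeup line lost=not, Secondary loop unavailable=occurs → not all inputs occur → does not occur.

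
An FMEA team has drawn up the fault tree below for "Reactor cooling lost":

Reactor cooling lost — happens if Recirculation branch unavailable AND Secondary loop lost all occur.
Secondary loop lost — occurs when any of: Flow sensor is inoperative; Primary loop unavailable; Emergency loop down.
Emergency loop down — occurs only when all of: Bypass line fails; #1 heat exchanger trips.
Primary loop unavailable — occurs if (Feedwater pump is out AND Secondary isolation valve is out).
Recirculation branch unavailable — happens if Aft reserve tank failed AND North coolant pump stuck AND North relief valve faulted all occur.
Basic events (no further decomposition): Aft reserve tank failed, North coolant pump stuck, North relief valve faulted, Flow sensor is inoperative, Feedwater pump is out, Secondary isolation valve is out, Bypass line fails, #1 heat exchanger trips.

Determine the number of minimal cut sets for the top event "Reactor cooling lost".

3

Recirculation branch unavailable [AND]: one cut set from each child combined → 1 × 1 × 1 = 1 cut set(s).
Primary loop unavailable [AND]: one cut set from each child combined → 1 × 1 = 1 cut set(s).
Emergency loop down [AND]: one cut set from each child combined → 1 × 1 = 1 cut set(s).
Secondary loop lost [OR]: union of children's cut sets → 3 cut set(s).
Reactor cooling lost [AND]: one cut set from each child combined → 1 × 3 = 3 cut set(s).
Minimal cut sets: {Aft reserve tank failed, Flow sensor is inoperative, North coolant pump stuck, North relief valve faulted}; {Aft reserve tank failed, Feedwater pump is out, North coolant pump stuck, North relief valve faulted, Secondary isolation valve is out}; {#1 heat exchanger trips, Aft reserve tank failed, Bypass line fails, North coolant pump stuck, North relief valve faulted}.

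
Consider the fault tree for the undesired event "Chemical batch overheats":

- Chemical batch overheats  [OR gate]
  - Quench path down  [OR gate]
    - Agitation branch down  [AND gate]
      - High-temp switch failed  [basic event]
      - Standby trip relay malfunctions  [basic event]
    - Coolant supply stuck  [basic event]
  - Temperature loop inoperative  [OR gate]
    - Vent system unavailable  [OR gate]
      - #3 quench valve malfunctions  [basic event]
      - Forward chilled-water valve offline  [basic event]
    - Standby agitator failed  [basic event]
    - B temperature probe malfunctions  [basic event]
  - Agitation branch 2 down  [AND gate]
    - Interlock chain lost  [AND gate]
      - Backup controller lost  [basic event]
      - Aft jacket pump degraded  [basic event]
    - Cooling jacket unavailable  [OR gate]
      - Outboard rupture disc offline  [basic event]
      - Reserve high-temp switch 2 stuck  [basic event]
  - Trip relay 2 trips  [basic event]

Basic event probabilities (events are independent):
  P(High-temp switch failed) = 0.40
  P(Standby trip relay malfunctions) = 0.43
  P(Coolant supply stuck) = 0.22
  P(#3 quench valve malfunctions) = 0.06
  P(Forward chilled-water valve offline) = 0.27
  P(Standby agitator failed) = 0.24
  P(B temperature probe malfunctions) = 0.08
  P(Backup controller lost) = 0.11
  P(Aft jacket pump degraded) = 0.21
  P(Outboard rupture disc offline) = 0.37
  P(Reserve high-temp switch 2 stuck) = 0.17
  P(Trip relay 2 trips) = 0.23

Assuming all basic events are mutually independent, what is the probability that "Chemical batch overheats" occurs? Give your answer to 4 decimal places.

0.7640

P(Agitation branch down) [AND] = 0.40 × 0.43 = 0.172000
P(Quench path down) [OR] = 1 − (1−0.172000) × (1−0.22) = 0.354160
P(Vent system unavailable) [OR] = 1 − (1−0.06) × (1−0.27) = 0.313800
P(Temperature loop inoperative) [OR] = 1 − (1−0.313800) × (1−0.24) × (1−0.08) = 0.520209
P(Interlock chain lost) [AND] = 0.11 × 0.21 = 0.023100
P(Cooling jacket unavailable) [OR] = 1 − (1−0.37) × (1−0.17) = 0.477100
P(Agitation branch 2 down) [AND] = 0.023100 × 0.477100 = 0.011021
P(Chemical batch overheats) [OR] = 1 − (1−0.354160) × (1−0.520209) × (1−0.011021) × (1−0.23) = 0.764031
Rounded to 4 decimal places: P(Chemical batch overheats) ≈ 0.7640.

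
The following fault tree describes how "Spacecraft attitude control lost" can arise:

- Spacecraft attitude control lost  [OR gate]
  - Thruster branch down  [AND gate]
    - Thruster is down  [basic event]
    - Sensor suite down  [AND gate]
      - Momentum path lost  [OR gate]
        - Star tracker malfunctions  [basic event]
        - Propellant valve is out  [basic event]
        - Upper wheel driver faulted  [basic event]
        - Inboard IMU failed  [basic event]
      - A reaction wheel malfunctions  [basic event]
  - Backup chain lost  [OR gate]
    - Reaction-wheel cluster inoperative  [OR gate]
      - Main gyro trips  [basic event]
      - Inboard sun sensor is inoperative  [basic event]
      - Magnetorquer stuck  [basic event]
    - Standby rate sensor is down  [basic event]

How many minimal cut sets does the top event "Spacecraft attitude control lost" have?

Momentum path lost [OR]: union of children's cut sets → 4 cut set(s).
Sensor suite down [AND]: one cut set from each child combined → 4 × 1 = 4 cut set(s).
Thruster branch down [AND]: one cut set from each child combined → 1 × 4 = 4 cut set(s).
Reaction-wheel cluster inoperative [OR]: union of children's cut sets → 3 cut set(s).
Backup chain lost [OR]: union of children's cut sets → 4 cut set(s).
Spacecraft attitude control lost [OR]: union of children's cut sets → 8 cut set(s).
Minimal cut sets: {A reaction wheel malfunctions, Star tracker malfunctions, Thruster is down}; {A reaction wheel malfunctions, Propellant valve is out, Thruster is down}; {A reaction wheel malfunctions, Thruster is down, Upper wheel driver faulted}; {A reaction wheel malfunctions, Inboard IMU failed, Thruster is down}; {Main gyro trips}; {Inboard sun sensor is inoperative}; {Magnetorquer stuck}; {Standby rate sensor is down}.

8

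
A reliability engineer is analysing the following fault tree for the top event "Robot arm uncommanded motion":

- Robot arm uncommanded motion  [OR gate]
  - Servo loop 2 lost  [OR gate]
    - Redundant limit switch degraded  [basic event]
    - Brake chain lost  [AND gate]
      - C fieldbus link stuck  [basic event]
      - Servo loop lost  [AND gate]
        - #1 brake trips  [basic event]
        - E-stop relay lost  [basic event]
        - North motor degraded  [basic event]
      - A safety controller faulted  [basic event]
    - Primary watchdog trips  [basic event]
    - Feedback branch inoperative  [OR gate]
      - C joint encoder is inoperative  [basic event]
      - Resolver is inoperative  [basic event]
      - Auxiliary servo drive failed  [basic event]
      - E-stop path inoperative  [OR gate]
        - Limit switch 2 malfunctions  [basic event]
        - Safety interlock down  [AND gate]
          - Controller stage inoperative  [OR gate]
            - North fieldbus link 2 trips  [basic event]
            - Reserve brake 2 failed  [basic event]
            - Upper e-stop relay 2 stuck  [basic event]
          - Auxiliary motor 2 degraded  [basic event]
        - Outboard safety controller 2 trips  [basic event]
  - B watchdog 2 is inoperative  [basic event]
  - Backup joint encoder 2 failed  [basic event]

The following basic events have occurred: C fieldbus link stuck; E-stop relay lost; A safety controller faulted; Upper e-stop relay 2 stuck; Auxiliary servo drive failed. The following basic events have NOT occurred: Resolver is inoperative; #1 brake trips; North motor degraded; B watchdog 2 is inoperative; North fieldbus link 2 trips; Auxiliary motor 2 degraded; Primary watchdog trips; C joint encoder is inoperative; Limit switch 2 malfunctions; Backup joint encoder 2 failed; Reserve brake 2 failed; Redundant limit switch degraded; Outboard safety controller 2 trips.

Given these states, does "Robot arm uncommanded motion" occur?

Servo loop lost [AND]: #1 brake trips=not, E-stop relay lost=occurs, North motor degraded=not → not all inputs occur → does not occur.
Brake chain lost [AND]: C fieldbus link stuck=occurs, Servo loop lost=not, A safety controller faulted=occurs → not all inputs occur → does not occur.
Controller stage inoperative [OR]: North fieldbus link 2 trips=not, Reserve brake 2 failed=not, Upper e-stop relay 2 stuck=occurs → at least one input occurs → occurs.
Safety interlock down [AND]: Controller stage inoperative=occurs, Auxiliary motor 2 degraded=not → not all inputs occur → does not occur.
E-stop path inoperative [OR]: Limit switch 2 malfunctions=not, Safety interlock down=not, Outboard safety controller 2 trips=not → no input occurs → does not occur.
Feedback branch inoperative [OR]: C joint encoder is inoperative=not, Resolver is inoperative=not, Auxiliary servo drive failed=occurs, E-stop path inoperative=not → at least one input occurs → occurs.
Servo loop 2 lost [OR]: Redundant limit switch degraded=not, Brake chain lost=not, Primary watchdog trips=not, Feedback branch inoperative=occurs → at least one input occurs → occurs.
Robot arm uncommanded motion [OR]: Servo loop 2 lost=occurs, B watchdog 2 is inoperative=not, Backup joint encoder 2 failed=not → at least one input occurs → occurs.

Yes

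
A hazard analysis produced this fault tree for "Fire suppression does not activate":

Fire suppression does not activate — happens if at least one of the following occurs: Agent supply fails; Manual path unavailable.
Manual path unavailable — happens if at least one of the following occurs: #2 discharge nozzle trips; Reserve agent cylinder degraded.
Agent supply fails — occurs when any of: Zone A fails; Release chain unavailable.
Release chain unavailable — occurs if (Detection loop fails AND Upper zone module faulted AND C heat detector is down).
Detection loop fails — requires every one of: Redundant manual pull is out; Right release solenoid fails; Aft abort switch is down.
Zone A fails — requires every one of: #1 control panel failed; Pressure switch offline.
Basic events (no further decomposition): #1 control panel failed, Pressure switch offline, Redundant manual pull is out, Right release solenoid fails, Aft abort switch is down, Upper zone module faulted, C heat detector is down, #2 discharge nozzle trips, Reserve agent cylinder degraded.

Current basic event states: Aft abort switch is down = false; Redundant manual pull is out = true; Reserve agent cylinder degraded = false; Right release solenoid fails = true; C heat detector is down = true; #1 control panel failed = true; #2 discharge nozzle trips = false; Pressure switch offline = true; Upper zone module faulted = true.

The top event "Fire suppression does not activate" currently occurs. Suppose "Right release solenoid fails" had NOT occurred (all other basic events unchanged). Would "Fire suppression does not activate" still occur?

Counterfactual: set "Right release solenoid fails" to not occurred.
Zone A fails [AND]: #1 control panel failed=occurs, Pressure switch offline=occurs → all inputs occur → occurs.
Detection loop fails [AND]: Redundant manual pull is out=occurs, Right release solenoid fails=not, Aft abort switch is down=not → not all inputs occur → does not occur.
Release chain unavailable [AND]: Detection loop fails=not, Upper zone module faulted=occurs, C heat detector is down=occurs → not all inputs occur → does not occur.
Agent supply fails [OR]: Zone A fails=occurs, Release chain unavailable=not → at least one input occurs → occurs.
Manual path unavailable [OR]: #2 discharge nozzle trips=not, Reserve agent cylinder degraded=not → no input occurs → does not occur.
Fire suppression does not activate [OR]: Agent supply fails=occurs, Manual path unavailable=not → at least one input occurs → occurs.

Yes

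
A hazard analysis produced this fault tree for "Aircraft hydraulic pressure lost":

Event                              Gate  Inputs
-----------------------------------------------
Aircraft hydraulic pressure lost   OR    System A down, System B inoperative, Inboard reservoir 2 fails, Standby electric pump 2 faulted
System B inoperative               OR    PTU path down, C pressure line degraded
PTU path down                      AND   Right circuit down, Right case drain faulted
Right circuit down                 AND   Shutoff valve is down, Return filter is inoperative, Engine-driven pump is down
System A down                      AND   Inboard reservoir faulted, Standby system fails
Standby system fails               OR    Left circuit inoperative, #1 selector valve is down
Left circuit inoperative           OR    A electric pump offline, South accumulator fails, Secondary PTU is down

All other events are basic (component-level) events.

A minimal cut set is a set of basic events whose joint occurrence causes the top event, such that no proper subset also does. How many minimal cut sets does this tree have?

8

Left circuit inoperative [OR]: union of children's cut sets → 3 cut set(s).
Standby system fails [OR]: union of children's cut sets → 4 cut set(s).
System A down [AND]: one cut set from each child combined → 1 × 4 = 4 cut set(s).
Right circuit down [AND]: one cut set from each child combined → 1 × 1 × 1 = 1 cut set(s).
PTU path down [AND]: one cut set from each child combined → 1 × 1 = 1 cut set(s).
System B inoperative [OR]: union of children's cut sets → 2 cut set(s).
Aircraft hydraulic pressure lost [OR]: union of children's cut sets → 8 cut set(s).
Minimal cut sets: {A electric pump offline, Inboard reservoir faulted}; {Inboard reservoir faulted, South accumulator fails}; {Inboard reservoir faulted, Secondary PTU is down}; {#1 selector valve is down, Inboard reservoir faulted}; {Engine-driven pump is down, Return filter is inoperative, Right case drain faulted, Shutoff valve is down}; {C pressure line degraded}; {Inboard reservoir 2 fails}; {Standby electric pump 2 faulted}.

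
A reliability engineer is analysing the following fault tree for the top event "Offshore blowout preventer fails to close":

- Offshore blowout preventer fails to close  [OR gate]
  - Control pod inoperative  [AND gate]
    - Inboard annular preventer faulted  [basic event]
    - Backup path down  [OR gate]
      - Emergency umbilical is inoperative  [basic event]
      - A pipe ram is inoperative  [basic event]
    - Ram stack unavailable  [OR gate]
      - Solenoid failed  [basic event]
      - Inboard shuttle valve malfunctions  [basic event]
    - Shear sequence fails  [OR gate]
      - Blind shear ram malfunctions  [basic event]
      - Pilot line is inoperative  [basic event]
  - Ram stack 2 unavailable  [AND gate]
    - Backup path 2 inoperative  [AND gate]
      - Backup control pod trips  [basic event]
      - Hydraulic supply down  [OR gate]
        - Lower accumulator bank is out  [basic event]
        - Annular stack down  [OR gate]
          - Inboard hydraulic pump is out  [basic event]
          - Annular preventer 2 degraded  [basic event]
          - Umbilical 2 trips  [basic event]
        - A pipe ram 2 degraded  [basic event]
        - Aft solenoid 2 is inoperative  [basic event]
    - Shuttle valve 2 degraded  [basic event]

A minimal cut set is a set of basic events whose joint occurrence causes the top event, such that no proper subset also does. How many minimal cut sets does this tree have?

Backup path down [OR]: union of children's cut sets → 2 cut set(s).
Ram stack unavailable [OR]: union of children's cut sets → 2 cut set(s).
Shear sequence fails [OR]: union of children's cut sets → 2 cut set(s).
Control pod inoperative [AND]: one cut set from each child combined → 1 × 2 × 2 × 2 = 8 cut set(s).
Annular stack down [OR]: union of children's cut sets → 3 cut set(s).
Hydraulic supply down [OR]: union of children's cut sets → 6 cut set(s).
Backup path 2 inoperative [AND]: one cut set from each child combined → 1 × 6 = 6 cut set(s).
Ram stack 2 unavailable [AND]: one cut set from each child combined → 6 × 1 = 6 cut set(s).
Offshore blowout preventer fails to close [OR]: union of children's cut sets → 14 cut set(s).

14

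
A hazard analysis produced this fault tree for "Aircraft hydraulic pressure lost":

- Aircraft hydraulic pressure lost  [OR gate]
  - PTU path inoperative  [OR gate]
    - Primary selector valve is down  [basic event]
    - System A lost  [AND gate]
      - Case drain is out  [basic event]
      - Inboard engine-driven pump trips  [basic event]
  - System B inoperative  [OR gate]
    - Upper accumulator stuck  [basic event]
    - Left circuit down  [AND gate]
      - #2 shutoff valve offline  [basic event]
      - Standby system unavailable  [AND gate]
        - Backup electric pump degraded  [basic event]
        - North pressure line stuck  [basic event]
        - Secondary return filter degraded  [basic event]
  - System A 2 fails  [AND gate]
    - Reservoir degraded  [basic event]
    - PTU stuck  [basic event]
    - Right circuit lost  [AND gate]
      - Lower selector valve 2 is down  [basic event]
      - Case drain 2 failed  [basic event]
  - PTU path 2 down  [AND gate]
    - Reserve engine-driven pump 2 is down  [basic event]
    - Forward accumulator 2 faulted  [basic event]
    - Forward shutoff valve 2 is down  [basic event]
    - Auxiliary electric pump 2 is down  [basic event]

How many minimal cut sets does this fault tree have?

6

System A lost [AND]: one cut set from each child combined → 1 × 1 = 1 cut set(s).
PTU path inoperative [OR]: union of children's cut sets → 2 cut set(s).
Standby system unavailable [AND]: one cut set from each child combined → 1 × 1 × 1 = 1 cut set(s).
Left circuit down [AND]: one cut set from each child combined → 1 × 1 = 1 cut set(s).
System B inoperative [OR]: union of children's cut sets → 2 cut set(s).
Right circuit lost [AND]: one cut set from each child combined → 1 × 1 = 1 cut set(s).
System A 2 fails [AND]: one cut set from each child combined → 1 × 1 × 1 = 1 cut set(s).
PTU path 2 down [AND]: one cut set from each child combined → 1 × 1 × 1 × 1 = 1 cut set(s).
Aircraft hydraulic pressure lost [OR]: union of children's cut sets → 6 cut set(s).
Minimal cut sets: {Primary selector valve is down}; {Case drain is out, Inboard engine-driven pump trips}; {Upper accumulator stuck}; {#2 shutoff valve offline, Backup electric pump degraded, North pressure line stuck, Secondary return filter degraded}; {Case drain 2 failed, Lower selector valve 2 is down, PTU stuck, Reservoir degraded}; {Auxiliary electric pump 2 is down, Forward accumulator 2 faulted, Forward shutoff valve 2 is down, Reserve engine-driven pump 2 is down}.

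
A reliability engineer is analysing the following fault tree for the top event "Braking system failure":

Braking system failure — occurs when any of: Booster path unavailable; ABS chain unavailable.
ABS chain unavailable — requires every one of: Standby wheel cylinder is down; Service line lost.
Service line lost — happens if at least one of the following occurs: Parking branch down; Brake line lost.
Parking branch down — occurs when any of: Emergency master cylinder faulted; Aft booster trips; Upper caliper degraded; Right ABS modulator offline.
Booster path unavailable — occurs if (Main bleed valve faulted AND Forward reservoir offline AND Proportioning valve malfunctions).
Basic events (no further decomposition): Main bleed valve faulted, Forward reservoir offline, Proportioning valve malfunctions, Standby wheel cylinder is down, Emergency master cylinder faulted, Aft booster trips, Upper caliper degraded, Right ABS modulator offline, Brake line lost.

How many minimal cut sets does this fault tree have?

Booster path unavailable [AND]: one cut set from each child combined → 1 × 1 × 1 = 1 cut set(s).
Parking branch down [OR]: union of children's cut sets → 4 cut set(s).
Service line lost [OR]: union of children's cut sets → 5 cut set(s).
ABS chain unavailable [AND]: one cut set from each child combined → 1 × 5 = 5 cut set(s).
Braking system failure [OR]: union of children's cut sets → 6 cut set(s).
Minimal cut sets: {Forward reservoir offline, Main bleed valve faulted, Proportioning valve malfunctions}; {Emergency master cylinder faulted, Standby wheel cylinder is down}; {Aft booster trips, Standby wheel cylinder is down}; {Standby wheel cylinder is down, Upper caliper degraded}; {Right ABS modulator offline, Standby wheel cylinder is down}; {Brake line lost, Standby wheel cylinder is down}.

6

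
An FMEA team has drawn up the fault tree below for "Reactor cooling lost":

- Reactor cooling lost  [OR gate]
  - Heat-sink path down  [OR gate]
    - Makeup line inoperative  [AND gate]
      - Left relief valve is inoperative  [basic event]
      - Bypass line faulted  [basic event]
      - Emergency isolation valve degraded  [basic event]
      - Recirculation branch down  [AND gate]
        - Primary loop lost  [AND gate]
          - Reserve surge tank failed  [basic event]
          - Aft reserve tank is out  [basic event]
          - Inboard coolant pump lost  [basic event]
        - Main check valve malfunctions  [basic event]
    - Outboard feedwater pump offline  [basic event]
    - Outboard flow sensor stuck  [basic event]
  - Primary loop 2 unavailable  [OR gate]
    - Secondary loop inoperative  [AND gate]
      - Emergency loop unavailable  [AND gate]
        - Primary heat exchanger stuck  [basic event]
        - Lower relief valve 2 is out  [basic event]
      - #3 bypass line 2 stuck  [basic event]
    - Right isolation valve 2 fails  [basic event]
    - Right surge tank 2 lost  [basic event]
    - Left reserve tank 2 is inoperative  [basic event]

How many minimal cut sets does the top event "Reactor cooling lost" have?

Primary loop lost [AND]: one cut set from each child combined → 1 × 1 × 1 = 1 cut set(s).
Recirculation branch down [AND]: one cut set from each child combined → 1 × 1 = 1 cut set(s).
Makeup line inoperative [AND]: one cut set from each child combined → 1 × 1 × 1 × 1 = 1 cut set(s).
Heat-sink path down [OR]: union of children's cut sets → 3 cut set(s).
Emergency loop unavailable [AND]: one cut set from each child combined → 1 × 1 = 1 cut set(s).
Secondary loop inoperative [AND]: one cut set from each child combined → 1 × 1 = 1 cut set(s).
Primary loop 2 unavailable [OR]: union of children's cut sets → 4 cut set(s).
Reactor cooling lost [OR]: union of children's cut sets → 7 cut set(s).
Minimal cut sets: {Aft reserve tank is out, Bypass line faulted, Emergency isolation valve degraded, Inboard coolant pump lost, Left relief valve is inoperative, Main check valve malfunctions, Reserve surge tank failed}; {Outboard feedwater pump offline}; {Outboard flow sensor stuck}; {#3 bypass line 2 stuck, Lower relief valve 2 is out, Primary heat exchanger stuck}; {Right isolation valve 2 fails}; {Right surge tank 2 lost}; {Left reserve tank 2 is inoperative}.

7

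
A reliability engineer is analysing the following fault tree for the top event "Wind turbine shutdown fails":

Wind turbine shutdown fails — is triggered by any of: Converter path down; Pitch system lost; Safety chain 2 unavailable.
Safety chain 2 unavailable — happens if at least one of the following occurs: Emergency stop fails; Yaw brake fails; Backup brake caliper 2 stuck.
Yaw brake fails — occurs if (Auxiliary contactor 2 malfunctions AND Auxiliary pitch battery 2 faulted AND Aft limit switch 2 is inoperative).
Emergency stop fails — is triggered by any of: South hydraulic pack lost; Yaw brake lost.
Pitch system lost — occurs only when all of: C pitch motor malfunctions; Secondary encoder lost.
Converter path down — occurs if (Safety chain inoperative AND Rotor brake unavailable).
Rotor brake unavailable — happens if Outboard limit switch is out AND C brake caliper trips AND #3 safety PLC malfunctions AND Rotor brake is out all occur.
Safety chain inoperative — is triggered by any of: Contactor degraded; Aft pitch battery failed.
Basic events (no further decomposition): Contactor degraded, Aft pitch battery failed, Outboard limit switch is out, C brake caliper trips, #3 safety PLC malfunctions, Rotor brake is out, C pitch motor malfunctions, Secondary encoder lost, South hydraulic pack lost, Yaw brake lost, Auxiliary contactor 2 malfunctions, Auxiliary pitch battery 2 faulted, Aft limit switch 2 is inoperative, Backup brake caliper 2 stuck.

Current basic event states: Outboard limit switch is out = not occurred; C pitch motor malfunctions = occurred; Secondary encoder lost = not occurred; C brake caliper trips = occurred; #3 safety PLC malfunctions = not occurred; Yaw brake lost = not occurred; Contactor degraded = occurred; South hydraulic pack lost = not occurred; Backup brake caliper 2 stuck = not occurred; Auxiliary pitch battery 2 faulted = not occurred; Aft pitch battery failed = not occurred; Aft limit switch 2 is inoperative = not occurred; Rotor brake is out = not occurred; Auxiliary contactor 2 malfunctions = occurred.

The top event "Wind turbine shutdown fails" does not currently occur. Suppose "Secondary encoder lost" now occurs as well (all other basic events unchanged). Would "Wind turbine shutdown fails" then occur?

Yes

Counterfactual: set "Secondary encoder lost" to occurred.
Safety chain inoperative [OR]: Contactor degraded=occurs, Aft pitch battery failed=not → at least one input occurs → occurs.
Rotor brake unavailable [AND]: Outboard limit switch is out=not, C brake caliper trips=occurs, #3 safety PLC malfunctions=not, Rotor brake is out=not → not all inputs occur → does not occur.
Converter path down [AND]: Safety chain inoperative=occurs, Rotor brake unavailable=not → not all inputs occur → does not occur.
Pitch system lost [AND]: C pitch motor malfunctions=occurs, Secondary encoder lost=occurs → all inputs occur → occurs.
Emergency stop fails [OR]: South hydraulic pack lost=not, Yaw brake lost=not → no input occurs → does not occur.
Yaw brake fails [AND]: Auxiliary contactor 2 malfunctions=occurs, Auxiliary pitch battery 2 faulted=not, Aft limit switch 2 is inoperative=not → not all inputs occur → does not occur.
Safety chain 2 unavailable [OR]: Emergency stop fails=not, Yaw brake fails=not, Backup brake caliper 2 stuck=not → no input occurs → does not occur.
Wind turbine shutdown fails [OR]: Converter path down=not, Pitch system lost=occurs, Safety chain 2 unavailable=not → at least one input occurs → occurs.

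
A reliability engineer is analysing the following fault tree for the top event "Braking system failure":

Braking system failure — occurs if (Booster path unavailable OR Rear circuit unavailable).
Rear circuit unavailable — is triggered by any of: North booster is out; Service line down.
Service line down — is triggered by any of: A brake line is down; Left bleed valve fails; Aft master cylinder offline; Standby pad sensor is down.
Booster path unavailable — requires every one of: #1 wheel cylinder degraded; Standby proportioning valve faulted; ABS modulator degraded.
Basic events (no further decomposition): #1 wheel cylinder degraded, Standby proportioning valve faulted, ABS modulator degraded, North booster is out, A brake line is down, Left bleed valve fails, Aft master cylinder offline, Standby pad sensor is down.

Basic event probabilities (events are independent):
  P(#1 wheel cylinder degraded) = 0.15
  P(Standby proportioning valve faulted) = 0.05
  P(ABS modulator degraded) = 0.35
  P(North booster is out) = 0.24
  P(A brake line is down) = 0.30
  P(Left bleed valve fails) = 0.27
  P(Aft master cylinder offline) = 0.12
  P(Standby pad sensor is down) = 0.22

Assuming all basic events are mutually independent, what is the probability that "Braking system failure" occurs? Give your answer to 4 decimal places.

0.7341

P(Booster path unavailable) [AND] = 0.15 × 0.05 × 0.35 = 0.002625
P(Service line down) [OR] = 1 − (1−0.30) × (1−0.27) × (1−0.12) × (1−0.22) = 0.649250
P(Rear circuit unavailable) [OR] = 1 − (1−0.24) × (1−0.649250) = 0.733430
P(Braking system failure) [OR] = 1 − (1−0.002625) × (1−0.733430) = 0.734130
Rounded to 4 decimal places: P(Braking system failure) ≈ 0.7341.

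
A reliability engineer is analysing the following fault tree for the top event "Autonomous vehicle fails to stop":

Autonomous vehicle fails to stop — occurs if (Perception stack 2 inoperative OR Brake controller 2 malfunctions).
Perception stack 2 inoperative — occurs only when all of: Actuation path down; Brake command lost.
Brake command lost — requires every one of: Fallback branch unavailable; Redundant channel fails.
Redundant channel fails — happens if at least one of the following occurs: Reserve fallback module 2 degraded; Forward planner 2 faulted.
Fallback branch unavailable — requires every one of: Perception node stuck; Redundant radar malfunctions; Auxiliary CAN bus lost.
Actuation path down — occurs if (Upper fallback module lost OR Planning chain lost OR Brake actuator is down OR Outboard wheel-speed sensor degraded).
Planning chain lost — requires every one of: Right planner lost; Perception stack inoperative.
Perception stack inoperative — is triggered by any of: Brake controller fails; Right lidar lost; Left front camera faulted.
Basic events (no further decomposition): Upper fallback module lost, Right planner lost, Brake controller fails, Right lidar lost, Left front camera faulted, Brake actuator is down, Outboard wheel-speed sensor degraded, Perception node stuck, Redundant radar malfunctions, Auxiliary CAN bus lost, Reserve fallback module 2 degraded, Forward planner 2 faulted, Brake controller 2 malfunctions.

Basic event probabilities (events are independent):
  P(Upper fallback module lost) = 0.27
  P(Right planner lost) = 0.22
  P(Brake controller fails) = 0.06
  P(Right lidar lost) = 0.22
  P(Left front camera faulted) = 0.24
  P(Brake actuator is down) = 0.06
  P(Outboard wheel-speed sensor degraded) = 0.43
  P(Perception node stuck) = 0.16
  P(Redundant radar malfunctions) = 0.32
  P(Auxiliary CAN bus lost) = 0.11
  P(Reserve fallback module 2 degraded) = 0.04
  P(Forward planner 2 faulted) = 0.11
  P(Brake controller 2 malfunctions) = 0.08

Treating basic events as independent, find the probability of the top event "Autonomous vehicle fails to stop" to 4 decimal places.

P(Perception stack inoperative) [OR] = 1 − (1−0.06) × (1−0.22) × (1−0.24) = 0.442768
P(Planning chain lost) [AND] = 0.22 × 0.442768 = 0.097409
P(Actuation path down) [OR] = 1 − (1−0.27) × (1−0.097409) × (1−0.06) × (1−0.43) = 0.646966
P(Fallback branch unavailable) [AND] = 0.16 × 0.32 × 0.11 = 0.005632
P(Redundant channel fails) [OR] = 1 − (1−0.04) × (1−0.11) = 0.145600
P(Brake command lost) [AND] = 0.005632 × 0.145600 = 0.000820
P(Perception stack 2 inoperative) [AND] = 0.646966 × 0.000820 = 0.000531
P(Autonomous vehicle fails to stop) [OR] = 1 − (1−0.000531) × (1−0.08) = 0.080489
Rounded to 4 decimal places: P(Autonomous vehicle fails to stop) ≈ 0.0805.

0.0805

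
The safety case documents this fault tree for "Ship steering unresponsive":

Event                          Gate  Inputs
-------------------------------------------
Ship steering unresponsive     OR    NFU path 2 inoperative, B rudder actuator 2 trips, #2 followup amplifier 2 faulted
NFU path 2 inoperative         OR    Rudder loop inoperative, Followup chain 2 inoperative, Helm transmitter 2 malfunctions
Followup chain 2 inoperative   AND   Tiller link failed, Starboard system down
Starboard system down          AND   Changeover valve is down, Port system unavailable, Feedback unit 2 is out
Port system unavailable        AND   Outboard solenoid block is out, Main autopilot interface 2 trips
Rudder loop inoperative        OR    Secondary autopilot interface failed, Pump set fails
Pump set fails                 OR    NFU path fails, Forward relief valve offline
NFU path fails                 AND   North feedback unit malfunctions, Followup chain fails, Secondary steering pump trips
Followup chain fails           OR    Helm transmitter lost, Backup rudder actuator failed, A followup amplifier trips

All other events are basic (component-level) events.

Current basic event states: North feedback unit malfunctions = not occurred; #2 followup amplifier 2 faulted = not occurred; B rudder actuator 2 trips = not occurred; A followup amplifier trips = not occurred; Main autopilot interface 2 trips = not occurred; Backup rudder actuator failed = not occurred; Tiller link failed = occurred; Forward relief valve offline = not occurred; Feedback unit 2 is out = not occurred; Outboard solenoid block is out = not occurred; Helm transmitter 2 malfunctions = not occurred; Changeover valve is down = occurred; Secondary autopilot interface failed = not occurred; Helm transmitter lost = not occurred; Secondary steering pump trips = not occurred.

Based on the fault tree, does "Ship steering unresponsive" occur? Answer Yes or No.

No

Followup chain fails [OR]: Helm transmitter lost=not, Backup rudder actuator failed=not, A followup amplifier trips=not → no input occurs → does not occur.
NFU path fails [AND]: North feedback unit malfunctions=not, Followup chain fails=not, Secondary steering pump trips=not → not all inputs occur → does not occur.
Pump set fails [OR]: NFU path fails=not, Forward relief valve offline=not → no input occurs → does not occur.
Rudder loop inoperative [OR]: Secondary autopilot interface failed=not, Pump set fails=not → no input occurs → does not occur.
Port system unavailable [AND]: Outboard solenoid block is out=not, Main autopilot interface 2 trips=not → not all inputs occur → does not occur.
Starboard system down [AND]: Changeover valve is down=occurs, Port system unavailable=not, Feedback unit 2 is out=not → not all inputs occur → does not occur.
Followup chain 2 inoperative [AND]: Tiller link failed=occurs, Starboard system down=not → not all inputs occur → does not occur.
NFU path 2 inoperative [OR]: Rudder loop inoperative=not, Followup chain 2 inoperative=not, Helm transmitter 2 malfunctions=not → no input occurs → does not occur.
Ship steering unresponsive [OR]: NFU path 2 inoperative=not, B rudder actuator 2 trips=not, #2 followup amplifier 2 faulted=not → no input occurs → does not occur.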